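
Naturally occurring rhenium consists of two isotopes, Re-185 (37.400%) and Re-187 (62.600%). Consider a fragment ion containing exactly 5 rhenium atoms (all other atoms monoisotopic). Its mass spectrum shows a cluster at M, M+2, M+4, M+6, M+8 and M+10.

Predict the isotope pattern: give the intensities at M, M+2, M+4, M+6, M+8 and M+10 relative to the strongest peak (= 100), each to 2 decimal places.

Expanding (0.37400 + 0.62600)^5:
P(M) = 0.37400^5 = 0.007317
P(M+2) = 5 × 0.37400^4 × 0.62600^1 = 0.061239
P(M+4) = 10 × 0.37400^3 × 0.62600^2 = 0.205005
P(M+6) = 10 × 0.37400^2 × 0.62600^3 = 0.343136
P(M+8) = 5 × 0.37400^1 × 0.62600^4 = 0.287170
P(M+10) = 0.62600^5 = 0.096133
The M+6 peak is largest (0.343136); scaling to 100 gives 2.13 : 17.85 : 59.74 : 100.00 : 83.69 : 28.02.

2.13 : 17.85 : 59.74 : 100.00 : 83.69 : 28.02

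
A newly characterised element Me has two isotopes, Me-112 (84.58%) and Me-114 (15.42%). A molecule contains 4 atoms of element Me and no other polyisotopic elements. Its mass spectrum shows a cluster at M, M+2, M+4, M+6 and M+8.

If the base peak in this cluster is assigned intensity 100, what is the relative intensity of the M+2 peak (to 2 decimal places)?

72.93

(0.8458 + 0.1542)^4 gives M 0.5118, M+2 0.3732, M+4 0.1021, M+6 0.0124, M+8 0.0006; the largest is M.
P(M) = C(4,0) × 0.8458^4 × 0.1542^0 = 1 × 0.51176517 × 1.0000 = 0.511765 (base)
P(M+2) = C(4,1) × 0.8458^3 × 0.1542^1 = 4 × 0.60506641 × 0.1542 = 0.373205
Relative intensity = 0.373205 / 0.511765 × 100 = 72.93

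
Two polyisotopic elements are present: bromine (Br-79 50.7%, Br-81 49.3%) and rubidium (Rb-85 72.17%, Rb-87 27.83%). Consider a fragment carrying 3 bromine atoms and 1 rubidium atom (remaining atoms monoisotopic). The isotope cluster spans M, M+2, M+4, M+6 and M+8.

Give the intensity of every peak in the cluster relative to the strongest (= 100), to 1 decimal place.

Bromine pattern (n=3): 0.13032384 : 0.38017547 : 0.36967753 : 0.11982316
Rubidium pattern (n=1): 0.7217 : 0.2783
Convolve the two distributions (both contribute in 2-u steps):
  M: 0.13032384×0.7217 = 0.094055
  M+2: 0.13032384×0.2783 + 0.38017547×0.7217 = 0.310642
  M+4: 0.38017547×0.2783 + 0.36967753×0.7217 = 0.372599
  M+6: 0.36967753×0.2783 + 0.11982316×0.7217 = 0.189358
  M+8: 0.11982316×0.2783 = 0.033347
Scale to base peak (0.372599) = 100: 25.2 : 83.4 : 100.0 : 50.8 : 8.9

25.2 : 83.4 : 100.0 : 50.8 : 8.9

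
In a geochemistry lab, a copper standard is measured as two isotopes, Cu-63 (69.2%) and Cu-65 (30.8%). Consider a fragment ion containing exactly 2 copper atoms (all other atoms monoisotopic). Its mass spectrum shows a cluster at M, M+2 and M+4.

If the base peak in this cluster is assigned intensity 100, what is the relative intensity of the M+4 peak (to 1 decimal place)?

19.8

Binomial terms of (0.692 + 0.308)^2: M 0.4789, M+2 0.4263, M+4 0.0949 → M is the base peak.
P(M) = C(2,0) × 0.692^2 × 0.308^0 = 1 × 0.478864 × 1.0000 = 0.478864 (base)
P(M+4) = C(2,2) × 0.692^0 × 0.308^2 = 1 × 1.0000 × 0.094864 = 0.094864
Relative intensity = 0.094864 / 0.478864 × 100 = 19.8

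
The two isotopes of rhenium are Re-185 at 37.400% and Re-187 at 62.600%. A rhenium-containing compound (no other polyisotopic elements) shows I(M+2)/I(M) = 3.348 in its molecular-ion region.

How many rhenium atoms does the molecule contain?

2

With n Re atoms, P(M+2)/P(M) = C(n,1)·p^(n−1)q / p^n = n·q/p = n · 0.62600/0.37400.
n = 3.348 × 0.37400/0.62600 = 2.00 ≈ 2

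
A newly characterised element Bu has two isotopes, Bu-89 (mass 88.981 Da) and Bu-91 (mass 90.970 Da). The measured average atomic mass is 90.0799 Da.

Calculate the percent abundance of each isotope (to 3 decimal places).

Bu-89: 44.751%, Bu-91: 55.249%

Let x be the fractional abundance of Bu-89; then Bu-91 has abundance 1 − x.
88.981·x + 90.970·(1 − x) = 90.0799
(88.981 − 90.970)·x = 90.0799 − 90.970
x = -0.8901 / -1.989 = 0.44751 → 44.751% Bu-89, 55.249% Bu-91.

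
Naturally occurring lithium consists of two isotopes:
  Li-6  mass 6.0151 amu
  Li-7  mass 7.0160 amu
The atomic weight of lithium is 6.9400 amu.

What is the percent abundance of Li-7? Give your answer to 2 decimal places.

92.41%

Writing the weighted mean with unknown fraction x of Li-6:
6.0151·x + 7.0160·(1 − x) = 6.9400
(6.0151 − 7.0160)·x = 6.9400 − 7.0160
x = -0.0760 / -1.0009 = 0.07593 → 7.59% Li-6, 92.41% Li-7.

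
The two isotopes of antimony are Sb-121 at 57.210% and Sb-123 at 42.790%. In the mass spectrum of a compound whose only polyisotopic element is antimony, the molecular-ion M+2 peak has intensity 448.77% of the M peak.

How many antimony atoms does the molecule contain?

The M+2/M ratio from n Sb atoms is n · q/p = n · 0.42790/0.57210.
n = 4.4877 × 0.57210/0.42790 = 6.00 ≈ 6

6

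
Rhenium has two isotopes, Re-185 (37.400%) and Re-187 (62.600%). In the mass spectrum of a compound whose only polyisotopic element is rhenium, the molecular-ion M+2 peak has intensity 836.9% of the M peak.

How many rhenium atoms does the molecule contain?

5

For n independent Re atoms, I(M+2)/I(M) = n · (abundance Re-187) / (abundance Re-185) = n · 0.62600/0.37400.
n = 8.369 × 0.37400/0.62600 = 5.00 ≈ 5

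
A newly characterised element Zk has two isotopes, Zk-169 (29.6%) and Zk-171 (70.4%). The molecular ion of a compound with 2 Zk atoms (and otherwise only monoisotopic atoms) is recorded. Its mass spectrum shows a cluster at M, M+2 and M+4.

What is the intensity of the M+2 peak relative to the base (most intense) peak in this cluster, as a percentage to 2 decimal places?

Term probabilities: M 0.0876, M+2 0.4168, M+4 0.4956. Base peak = M+4.
P(M+4) = C(2,2) × 0.296^0 × 0.704^2 = 1 × 1.0000 × 0.495616 = 0.495616 (base)
P(M+2) = C(2,1) × 0.296^1 × 0.704^1 = 2 × 0.2960 × 0.7040 = 0.416768
Relative intensity = 0.416768 / 0.495616 × 100 = 84.09

84.09%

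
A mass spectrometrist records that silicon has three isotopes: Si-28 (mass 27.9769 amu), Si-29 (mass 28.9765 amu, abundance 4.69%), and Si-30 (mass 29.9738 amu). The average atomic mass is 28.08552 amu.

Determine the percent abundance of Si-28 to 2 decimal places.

Let x and y be the fractions of Si-28 and Si-30. Then x + y = 1 − 0.0469 = 0.9531 and 27.9769x + 29.9738y = 28.08552 − 0.0469×28.9765 = 26.72652215.
Substituting: 27.9769x + 29.9738(0.9531 − x) = 26.72652215
(27.9769 − 29.9738)x = -1.84150663  ⇒  x = 0.92218, y = 0.03092
Si-28: 92.22%, Si-30: 3.09%.

92.22%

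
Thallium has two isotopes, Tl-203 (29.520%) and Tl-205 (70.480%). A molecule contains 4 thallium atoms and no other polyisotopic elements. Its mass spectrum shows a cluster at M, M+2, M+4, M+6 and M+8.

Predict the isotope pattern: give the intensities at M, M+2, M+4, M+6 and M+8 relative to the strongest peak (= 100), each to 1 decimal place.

1.8 : 17.5 : 62.8 : 100.0 : 59.7

Expanding (0.29520 + 0.70480)^4:
P(M) = 0.29520^4 = 0.007594
P(M+2) = 4 × 0.29520^3 × 0.70480^1 = 0.072523
P(M+4) = 6 × 0.29520^2 × 0.70480^2 = 0.259726
P(M+6) = 4 × 0.29520^1 × 0.70480^3 = 0.413403
P(M+8) = 0.70480^4 = 0.246754
The M+6 peak is largest (0.413403); scaling to 100 gives 1.8 : 17.5 : 62.8 : 100.0 : 59.7.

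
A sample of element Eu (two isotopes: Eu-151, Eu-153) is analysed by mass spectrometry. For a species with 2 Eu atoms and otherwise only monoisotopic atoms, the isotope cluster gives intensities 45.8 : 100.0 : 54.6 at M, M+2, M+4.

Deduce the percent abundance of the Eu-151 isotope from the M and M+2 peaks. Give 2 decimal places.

Let p = fractional abundance of Eu-151. I(M+2)/I(M) = [C(2,1)·p^1·(1−p)] / p^2 = 2·(1−p)/p = 100.0/45.8 = 2.1834
(1−p)/p = 2.1834/2 = 1.0917  ⇒  p = 1/(1 + 1.0917) = 0.4781
Eu-151: 47.81%, Eu-153: 52.19%.

47.81%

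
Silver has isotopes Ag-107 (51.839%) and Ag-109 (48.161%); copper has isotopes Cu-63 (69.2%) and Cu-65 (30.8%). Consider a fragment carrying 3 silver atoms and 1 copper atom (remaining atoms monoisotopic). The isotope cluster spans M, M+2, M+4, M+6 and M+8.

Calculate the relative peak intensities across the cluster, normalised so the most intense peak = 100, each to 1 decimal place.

Silver pattern (n=3): 0.13930601 : 0.38826655 : 0.36071887 : 0.11170857
Copper pattern (n=1): 0.6920 : 0.3080
Convolve the two distributions (both contribute in 2-u steps):
  M: 0.13930601×0.6920 = 0.096400
  M+2: 0.13930601×0.3080 + 0.38826655×0.6920 = 0.311587
  M+4: 0.38826655×0.3080 + 0.36071887×0.6920 = 0.369204
  M+6: 0.36071887×0.3080 + 0.11170857×0.6920 = 0.188404
  M+8: 0.11170857×0.3080 = 0.034406
Scale to base peak (0.369204) = 100: 26.1 : 84.4 : 100.0 : 51.0 : 9.3

26.1 : 84.4 : 100.0 : 51.0 : 9.3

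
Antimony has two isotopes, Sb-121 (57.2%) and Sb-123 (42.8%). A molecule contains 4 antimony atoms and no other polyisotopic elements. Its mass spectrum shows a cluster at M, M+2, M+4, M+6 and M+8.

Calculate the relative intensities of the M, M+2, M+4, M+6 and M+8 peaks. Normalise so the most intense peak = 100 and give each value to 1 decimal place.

29.8 : 89.1 : 100.0 : 49.9 : 9.3

Expanding (0.572 + 0.428)^4:
P(M) = 0.572^4 = 0.107049
P(M+2) = 4 × 0.572^3 × 0.428^1 = 0.320400
P(M+4) = 6 × 0.572^2 × 0.428^2 = 0.359609
P(M+6) = 4 × 0.572^1 × 0.428^3 = 0.179385
P(M+8) = 0.428^4 = 0.033556
The M+4 peak is largest (0.359609); scaling to 100 gives 29.8 : 89.1 : 100.0 : 49.9 : 9.3.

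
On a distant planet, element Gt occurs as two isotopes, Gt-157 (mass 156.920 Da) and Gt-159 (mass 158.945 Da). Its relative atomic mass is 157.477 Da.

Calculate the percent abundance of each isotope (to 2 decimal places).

Gt-157: 72.49%, Gt-159: 27.51%

With x = fraction of Gt-157 (so Gt-159 is 1 − x):
156.920·x + 158.945·(1 − x) = 157.477
(156.920 − 158.945)·x = 157.477 − 158.945
x = -1.468 / -2.025 = 0.72494 → 72.49% Gt-157, 27.51% Gt-159.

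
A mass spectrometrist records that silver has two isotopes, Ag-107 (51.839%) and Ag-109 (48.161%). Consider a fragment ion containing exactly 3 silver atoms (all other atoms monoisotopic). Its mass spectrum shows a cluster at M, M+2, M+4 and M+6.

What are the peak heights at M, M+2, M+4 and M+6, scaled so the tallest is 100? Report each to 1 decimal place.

35.9 : 100.0 : 92.9 : 28.8

Each Ag atom is independently Ag-107 (p = 0.51839) or Ag-109 (q = 0.48161); the cluster is the binomial expansion (p + q)^3.
P(M) = 0.51839^3 = 0.139306
P(M+2) = 3 × 0.51839^2 × 0.48161^1 = 0.388267
P(M+4) = 3 × 0.51839^1 × 0.48161^2 = 0.360719
P(M+6) = 0.48161^3 = 0.111709
The M+2 peak is largest (0.388267); scaling to 100 gives 35.9 : 100.0 : 92.9 : 28.8.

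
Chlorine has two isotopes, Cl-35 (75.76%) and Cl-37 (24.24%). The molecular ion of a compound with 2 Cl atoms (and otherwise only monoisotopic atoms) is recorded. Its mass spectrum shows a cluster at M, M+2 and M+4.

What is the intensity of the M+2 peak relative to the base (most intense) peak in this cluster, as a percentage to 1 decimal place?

64.0%

Binomial terms of (0.7576 + 0.2424)^2: M 0.5740, M+2 0.3673, M+4 0.0588 → M is the base peak.
P(M) = C(2,0) × 0.7576^2 × 0.2424^0 = 1 × 0.57395776 × 1.0000 = 0.573958 (base)
P(M+2) = C(2,1) × 0.7576^1 × 0.2424^1 = 2 × 0.7576 × 0.2424 = 0.367284
Relative intensity = 0.367284 / 0.573958 × 100 = 64.0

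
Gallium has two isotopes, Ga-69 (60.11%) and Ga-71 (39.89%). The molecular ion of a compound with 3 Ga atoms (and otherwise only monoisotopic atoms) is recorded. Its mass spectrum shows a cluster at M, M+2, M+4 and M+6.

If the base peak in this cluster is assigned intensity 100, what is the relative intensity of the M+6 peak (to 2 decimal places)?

14.68

Binomial terms of (0.6011 + 0.3989)^3: M 0.2172, M+2 0.4324, M+4 0.2869, M+6 0.0635 → M+2 is the base peak.
P(M+2) = C(3,1) × 0.6011^2 × 0.3989^1 = 3 × 0.36132121 × 0.3989 = 0.432393 (base)
P(M+6) = C(3,3) × 0.6011^0 × 0.3989^3 = 1 × 1.0000 × 0.06347345 = 0.063473
Relative intensity = 0.063473 / 0.432393 × 100 = 14.68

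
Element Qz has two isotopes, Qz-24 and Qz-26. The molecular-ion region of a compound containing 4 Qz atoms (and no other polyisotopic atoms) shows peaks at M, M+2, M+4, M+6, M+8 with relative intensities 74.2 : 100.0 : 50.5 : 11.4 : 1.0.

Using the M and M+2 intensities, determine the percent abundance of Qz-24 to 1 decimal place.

If p is the fraction of Qz that is Qz-24, then I(M+2)/I(M) = [C(4,1)·p^3·(1−p)] / p^4 = 4·(1−p)/p = 100.0/74.2 = 1.3477
(1−p)/p = 1.3477/4 = 0.3369  ⇒  p = 1/(1 + 0.3369) = 0.7480
Qz-24: 74.8%, Qz-26: 25.2%.

74.8%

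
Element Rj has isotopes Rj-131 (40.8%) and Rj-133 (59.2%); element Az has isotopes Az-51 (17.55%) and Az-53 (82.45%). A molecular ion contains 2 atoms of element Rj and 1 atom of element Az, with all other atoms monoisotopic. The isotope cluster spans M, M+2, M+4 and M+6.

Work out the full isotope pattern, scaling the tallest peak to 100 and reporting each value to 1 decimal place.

6.4 : 48.3 : 100.0 : 62.8

Element Rj pattern (n=2): 0.166464 : 0.483072 : 0.350464
Element Az pattern (n=1): 0.1755 : 0.8245
Convolve the two distributions (both contribute in 2-u steps):
  M: 0.166464×0.1755 = 0.029214
  M+2: 0.166464×0.8245 + 0.483072×0.1755 = 0.222029
  M+4: 0.483072×0.8245 + 0.350464×0.1755 = 0.459799
  M+6: 0.350464×0.8245 = 0.288958
Scale to base peak (0.459799) = 100: 6.4 : 48.3 : 100.0 : 62.8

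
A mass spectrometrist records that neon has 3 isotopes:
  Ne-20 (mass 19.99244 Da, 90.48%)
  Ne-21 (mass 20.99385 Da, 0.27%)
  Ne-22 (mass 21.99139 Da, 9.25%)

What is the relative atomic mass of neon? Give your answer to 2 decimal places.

20.18 Da

Average mass = Σ (abundance × isotope mass) = 0.9048 × 19.99244 + 0.0027 × 20.99385 + 0.0925 × 21.99139
= 18.089160 + 0.056683 + 2.034204 = 20.180047 Da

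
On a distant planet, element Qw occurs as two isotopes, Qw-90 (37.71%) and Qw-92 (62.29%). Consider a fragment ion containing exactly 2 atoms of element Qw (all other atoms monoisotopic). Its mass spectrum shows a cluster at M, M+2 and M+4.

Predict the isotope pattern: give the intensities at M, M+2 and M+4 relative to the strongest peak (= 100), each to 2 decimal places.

30.27 : 100.00 : 82.59

Each Qw atom is independently Qw-90 (p = 0.3771) or Qw-92 (q = 0.6229); the cluster is the binomial expansion (p + q)^2.
P(M) = 0.3771^2 = 0.142204
P(M+2) = 2 × 0.3771^1 × 0.6229^1 = 0.469791
P(M+4) = 0.6229^2 = 0.388004
The M+2 peak is largest (0.469791); scaling to 100 gives 30.27 : 100.00 : 82.59.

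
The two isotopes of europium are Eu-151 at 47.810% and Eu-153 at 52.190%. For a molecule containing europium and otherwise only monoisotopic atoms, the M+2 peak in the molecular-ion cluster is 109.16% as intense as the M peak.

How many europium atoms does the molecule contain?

1

For n independent Eu atoms, I(M+2)/I(M) = n · (abundance Eu-153) / (abundance Eu-151) = n · 0.52190/0.47810.
n = 1.0916 × 0.47810/0.52190 = 1.00 ≈ 1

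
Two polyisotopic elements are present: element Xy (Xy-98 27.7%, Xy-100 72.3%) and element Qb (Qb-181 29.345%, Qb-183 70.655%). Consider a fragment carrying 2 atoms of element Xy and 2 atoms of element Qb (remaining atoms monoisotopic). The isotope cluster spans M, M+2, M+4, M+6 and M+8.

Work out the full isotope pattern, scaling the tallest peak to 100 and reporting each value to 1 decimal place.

1.6 : 15.9 : 59.9 : 100.0 : 62.6

Element Xy pattern (n=2): 0.076729 : 0.400542 : 0.522729
Element Qb pattern (n=2): 0.0861129 : 0.41467419 : 0.4992129
Convolve the two distributions (both contribute in 2-u steps):
  M: 0.076729×0.0861129 = 0.006607
  M+2: 0.076729×0.41467419 + 0.400542×0.0861129 = 0.066309
  M+4: 0.076729×0.4992129 + 0.400542×0.41467419 + 0.522729×0.0861129 = 0.249412
  M+6: 0.400542×0.4992129 + 0.522729×0.41467419 = 0.416718
  M+8: 0.522729×0.4992129 = 0.260953
Scale to base peak (0.416718) = 100: 1.6 : 15.9 : 59.9 : 100.0 : 62.6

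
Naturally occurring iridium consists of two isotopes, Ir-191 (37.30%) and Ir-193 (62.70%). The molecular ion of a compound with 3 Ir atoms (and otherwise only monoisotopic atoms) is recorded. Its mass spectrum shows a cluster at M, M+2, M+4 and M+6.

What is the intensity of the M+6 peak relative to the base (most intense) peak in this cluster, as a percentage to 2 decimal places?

Term probabilities: M 0.0519, M+2 0.2617, M+4 0.4399, M+6 0.2465. Base peak = M+4.
P(M+4) = C(3,2) × 0.3730^1 × 0.6270^2 = 3 × 0.3730 × 0.393129 = 0.439911 (base)
P(M+6) = C(3,3) × 0.3730^0 × 0.6270^3 = 1 × 1.0000 × 0.24649188 = 0.246492
Relative intensity = 0.246492 / 0.439911 × 100 = 56.03

56.03%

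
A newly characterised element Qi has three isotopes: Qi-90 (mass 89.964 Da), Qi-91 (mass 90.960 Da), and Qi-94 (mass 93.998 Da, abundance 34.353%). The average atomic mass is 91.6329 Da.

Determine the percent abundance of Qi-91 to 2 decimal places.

The remaining 65.647% is split between Qi-90 (fraction x) and Qi-91 (fraction 0.65647 − x).
Substituting: 89.964x + 90.960(0.65647 − x) = 59.34176706
(89.964 − 90.960)x = -0.37074414  ⇒  x = 0.37223, y = 0.28424
Qi-90: 37.22%, Qi-91: 28.42%.

28.42%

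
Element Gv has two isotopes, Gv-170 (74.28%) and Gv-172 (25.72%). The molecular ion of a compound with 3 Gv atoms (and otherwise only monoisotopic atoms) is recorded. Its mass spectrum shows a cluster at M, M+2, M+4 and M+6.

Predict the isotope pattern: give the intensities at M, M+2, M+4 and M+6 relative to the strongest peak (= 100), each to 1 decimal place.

96.3 : 100.0 : 34.6 : 4.0

Each Gv atom is independently Gv-170 (p = 0.7428) or Gv-172 (q = 0.2572); the cluster is the binomial expansion (p + q)^3.
P(M) = 0.7428^3 = 0.409841
P(M+2) = 3 × 0.7428^2 × 0.2572^1 = 0.425732
P(M+4) = 3 × 0.7428^1 × 0.2572^2 = 0.147413
P(M+6) = 0.2572^3 = 0.017014
The M+2 peak is largest (0.425732); scaling to 100 gives 96.3 : 100.0 : 34.6 : 4.0.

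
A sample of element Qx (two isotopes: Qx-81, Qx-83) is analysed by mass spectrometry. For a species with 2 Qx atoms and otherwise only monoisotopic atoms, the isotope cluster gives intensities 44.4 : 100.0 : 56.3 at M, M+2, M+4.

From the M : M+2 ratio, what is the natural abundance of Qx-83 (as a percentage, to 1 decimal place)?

Write p for the Qx-81 fraction. I(M+2)/I(M) = [C(2,1)·p^1·(1−p)] / p^2 = 2·(1−p)/p = 100.0/44.4 = 2.2523
(1−p)/p = 2.2523/2 = 1.1261  ⇒  p = 1/(1 + 1.1261) = 0.4703
Qx-81: 47.0%, Qx-83: 53.0%.

53.0%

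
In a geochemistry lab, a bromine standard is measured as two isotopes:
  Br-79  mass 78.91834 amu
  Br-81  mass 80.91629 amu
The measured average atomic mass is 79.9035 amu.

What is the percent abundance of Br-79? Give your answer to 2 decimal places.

50.69%

Writing the weighted mean with unknown fraction x of Br-79:
78.91834·x + 80.91629·(1 − x) = 79.9035
(78.91834 − 80.91629)·x = 79.9035 − 80.91629
x = -1.01279 / -1.99795 = 0.50691 → 50.69% Br-79, 49.31% Br-81.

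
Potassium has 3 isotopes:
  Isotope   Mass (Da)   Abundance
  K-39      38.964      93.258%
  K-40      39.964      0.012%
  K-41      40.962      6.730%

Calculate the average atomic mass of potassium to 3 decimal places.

39.099 Da

Weight each isotope mass by its fractional abundance: 0.93258 × 38.964 + 0.00012 × 39.964 + 0.06730 × 40.962
= 36.3370 + 0.0048 + 2.7567 = 39.0985 Da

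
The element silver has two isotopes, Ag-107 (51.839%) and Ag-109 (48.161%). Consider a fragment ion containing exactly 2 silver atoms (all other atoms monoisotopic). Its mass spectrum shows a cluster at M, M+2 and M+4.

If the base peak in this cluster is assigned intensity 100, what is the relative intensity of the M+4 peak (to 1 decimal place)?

Binomial terms of (0.51839 + 0.48161)^2: M 0.2687, M+2 0.4993, M+4 0.2319 → M+2 is the base peak.
P(M+2) = C(2,1) × 0.51839^1 × 0.48161^1 = 2 × 0.51839 × 0.48161 = 0.499324 (base)
P(M+4) = C(2,2) × 0.51839^0 × 0.48161^2 = 1 × 1.0000 × 0.23194819 = 0.231948
Relative intensity = 0.231948 / 0.499324 × 100 = 46.5

46.5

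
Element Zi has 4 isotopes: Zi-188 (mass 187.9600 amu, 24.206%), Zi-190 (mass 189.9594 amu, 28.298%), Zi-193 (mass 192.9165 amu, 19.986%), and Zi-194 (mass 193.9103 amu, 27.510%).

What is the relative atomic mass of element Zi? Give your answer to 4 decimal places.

Weight each isotope mass by its fractional abundance: 0.24206 × 187.9600 + 0.28298 × 189.9594 + 0.19986 × 192.9165 + 0.27510 × 193.9103
= 45.49760 + 53.75471 + 38.55629 + 53.34472 = 191.15332 amu

191.1533 amu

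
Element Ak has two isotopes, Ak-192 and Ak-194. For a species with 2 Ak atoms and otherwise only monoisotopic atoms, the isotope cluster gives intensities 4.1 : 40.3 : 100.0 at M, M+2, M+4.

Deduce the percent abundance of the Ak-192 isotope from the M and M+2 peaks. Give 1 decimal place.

16.9%

If p is the fraction of Ak that is Ak-192, then I(M+2)/I(M) = [C(2,1)·p^1·(1−p)] / p^2 = 2·(1−p)/p = 40.3/4.1 = 9.8293
(1−p)/p = 9.8293/2 = 4.9146  ⇒  p = 1/(1 + 4.9146) = 0.1691
Ak-192: 16.9%, Ak-194: 83.1%.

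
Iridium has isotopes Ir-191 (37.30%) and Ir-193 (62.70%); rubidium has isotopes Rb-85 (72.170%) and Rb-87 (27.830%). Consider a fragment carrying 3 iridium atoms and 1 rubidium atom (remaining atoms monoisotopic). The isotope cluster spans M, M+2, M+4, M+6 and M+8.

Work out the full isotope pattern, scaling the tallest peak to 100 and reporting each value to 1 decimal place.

9.6 : 52.1 : 100.0 : 76.9 : 17.6

Iridium pattern (n=3): 0.05189512 : 0.26170165 : 0.43991135 : 0.24649188
Rubidium pattern (n=1): 0.7217 : 0.2783
Convolve the two distributions (both contribute in 2-u steps):
  M: 0.05189512×0.7217 = 0.037453
  M+2: 0.05189512×0.2783 + 0.26170165×0.7217 = 0.203312
  M+4: 0.26170165×0.2783 + 0.43991135×0.7217 = 0.390316
  M+6: 0.43991135×0.2783 + 0.24649188×0.7217 = 0.300321
  M+8: 0.24649188×0.2783 = 0.068599
Scale to base peak (0.390316) = 100: 9.6 : 52.1 : 100.0 : 76.9 : 17.6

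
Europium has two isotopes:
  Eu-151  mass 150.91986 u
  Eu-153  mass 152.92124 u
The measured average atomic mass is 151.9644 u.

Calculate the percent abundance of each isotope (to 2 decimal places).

Writing the weighted mean with unknown fraction x of Eu-151:
150.91986·x + 152.92124·(1 − x) = 151.9644
(150.91986 − 152.92124)·x = 151.9644 − 152.92124
x = -0.95684 / -2.00138 = 0.47809 → 47.81% Eu-151, 52.19% Eu-153.

Eu-151: 47.81%, Eu-153: 52.19%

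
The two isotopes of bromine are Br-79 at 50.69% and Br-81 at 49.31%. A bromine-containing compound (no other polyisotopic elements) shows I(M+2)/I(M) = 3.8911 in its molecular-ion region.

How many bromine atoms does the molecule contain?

4

The M+2/M ratio from n Br atoms is n · q/p = n · 0.4931/0.5069.
n = 3.8911 × 0.5069/0.4931 = 4.00 ≈ 4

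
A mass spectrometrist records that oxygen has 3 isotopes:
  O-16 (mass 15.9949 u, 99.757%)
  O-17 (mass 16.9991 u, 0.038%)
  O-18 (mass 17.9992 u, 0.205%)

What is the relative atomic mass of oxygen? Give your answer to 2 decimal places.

Ar = Σ fᵢ·mᵢ = 0.99757 × 15.9949 + 0.00038 × 16.9991 + 0.00205 × 17.9992
= 15.95603 + 0.00646 + 0.03690 = 15.99939 u

16.00 u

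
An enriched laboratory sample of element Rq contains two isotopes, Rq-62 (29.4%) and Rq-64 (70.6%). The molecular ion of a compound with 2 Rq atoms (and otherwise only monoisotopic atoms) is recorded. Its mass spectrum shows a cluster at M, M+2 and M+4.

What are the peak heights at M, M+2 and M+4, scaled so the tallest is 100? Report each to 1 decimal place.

Expanding (0.294 + 0.706)^2:
P(M) = 0.294^2 = 0.086436
P(M+2) = 2 × 0.294^1 × 0.706^1 = 0.415128
P(M+4) = 0.706^2 = 0.498436
The M+4 peak is largest (0.498436); scaling to 100 gives 17.3 : 83.3 : 100.0.

17.3 : 83.3 : 100.0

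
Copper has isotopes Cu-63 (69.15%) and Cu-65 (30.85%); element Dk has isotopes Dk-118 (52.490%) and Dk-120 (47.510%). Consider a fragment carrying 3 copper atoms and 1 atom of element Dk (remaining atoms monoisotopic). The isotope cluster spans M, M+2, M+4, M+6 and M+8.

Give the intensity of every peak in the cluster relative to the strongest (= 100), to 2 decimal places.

Copper pattern (n=3): 0.33065611 : 0.44254842 : 0.19743483 : 0.02936064
Element Dk pattern (n=1): 0.5249 : 0.4751
Convolve the two distributions (both contribute in 2-u steps):
  M: 0.33065611×0.5249 = 0.173561
  M+2: 0.33065611×0.4751 + 0.44254842×0.5249 = 0.389388
  M+4: 0.44254842×0.4751 + 0.19743483×0.5249 = 0.313888
  M+6: 0.19743483×0.4751 + 0.02936064×0.5249 = 0.109213
  M+8: 0.02936064×0.4751 = 0.013949
Scale to base peak (0.389388) = 100: 44.57 : 100.00 : 80.61 : 28.05 : 3.58

44.57 : 100.00 : 80.61 : 28.05 : 3.58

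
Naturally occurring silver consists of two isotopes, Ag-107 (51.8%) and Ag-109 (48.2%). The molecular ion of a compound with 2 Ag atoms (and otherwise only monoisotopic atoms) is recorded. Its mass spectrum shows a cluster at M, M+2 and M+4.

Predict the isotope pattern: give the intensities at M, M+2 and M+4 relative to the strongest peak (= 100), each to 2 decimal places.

Each Ag atom is independently Ag-107 (p = 0.518) or Ag-109 (q = 0.482); the cluster is the binomial expansion (p + q)^2.
P(M) = 0.518^2 = 0.268324
P(M+2) = 2 × 0.518^1 × 0.482^1 = 0.499352
P(M+4) = 0.482^2 = 0.232324
The M+2 peak is largest (0.499352); scaling to 100 gives 53.73 : 100.00 : 46.53.

53.73 : 100.00 : 46.53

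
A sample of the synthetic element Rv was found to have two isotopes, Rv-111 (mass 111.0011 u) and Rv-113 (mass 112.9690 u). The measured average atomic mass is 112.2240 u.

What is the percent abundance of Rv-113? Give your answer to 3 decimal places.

62.142%

With x = fraction of Rv-111 (so Rv-113 is 1 − x):
111.0011·x + 112.9690·(1 − x) = 112.2240
(111.0011 − 112.9690)·x = 112.2240 − 112.9690
x = -0.7450 / -1.9679 = 0.37858 → 37.858% Rv-111, 62.142% Rv-113.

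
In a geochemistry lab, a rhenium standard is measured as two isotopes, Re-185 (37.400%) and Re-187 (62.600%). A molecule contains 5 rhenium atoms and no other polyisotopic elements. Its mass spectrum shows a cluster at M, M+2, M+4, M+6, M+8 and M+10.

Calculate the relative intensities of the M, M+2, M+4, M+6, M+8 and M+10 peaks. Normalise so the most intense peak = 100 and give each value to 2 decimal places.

Expanding (0.37400 + 0.62600)^5:
P(M) = 0.37400^5 = 0.007317
P(M+2) = 5 × 0.37400^4 × 0.62600^1 = 0.061239
P(M+4) = 10 × 0.37400^3 × 0.62600^2 = 0.205005
P(M+6) = 10 × 0.37400^2 × 0.62600^3 = 0.343136
P(M+8) = 5 × 0.37400^1 × 0.62600^4 = 0.287170
P(M+10) = 0.62600^5 = 0.096133
The M+6 peak is largest (0.343136); scaling to 100 gives 2.13 : 17.85 : 59.74 : 100.00 : 83.69 : 28.02.

2.13 : 17.85 : 59.74 : 100.00 : 83.69 : 28.02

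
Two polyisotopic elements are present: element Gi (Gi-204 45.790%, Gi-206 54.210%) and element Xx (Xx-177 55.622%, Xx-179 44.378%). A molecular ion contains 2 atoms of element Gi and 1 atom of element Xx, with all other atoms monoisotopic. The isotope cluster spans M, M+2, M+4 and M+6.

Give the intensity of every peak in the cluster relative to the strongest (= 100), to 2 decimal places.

Element Gi pattern (n=2): 0.20967241 : 0.49645518 : 0.29387241
Element Xx pattern (n=1): 0.55622 : 0.44378
Convolve the two distributions (both contribute in 2-u steps):
  M: 0.20967241×0.55622 = 0.116624
  M+2: 0.20967241×0.44378 + 0.49645518×0.55622 = 0.369187
  M+4: 0.49645518×0.44378 + 0.29387241×0.55622 = 0.383775
  M+6: 0.29387241×0.44378 = 0.130415
Scale to base peak (0.383775) = 100: 30.39 : 96.20 : 100.00 : 33.98

30.39 : 96.20 : 100.00 : 33.98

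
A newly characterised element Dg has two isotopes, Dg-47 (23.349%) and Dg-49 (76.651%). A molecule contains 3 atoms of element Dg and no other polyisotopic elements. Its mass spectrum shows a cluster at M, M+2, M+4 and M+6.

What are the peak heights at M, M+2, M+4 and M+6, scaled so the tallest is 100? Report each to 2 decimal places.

The 3 Dg atoms are independent, so intensities follow the terms of (0.23349 + 0.76651)^3.
P(M) = 0.23349^3 = 0.012729
P(M+2) = 3 × 0.23349^2 × 0.76651^1 = 0.125365
P(M+4) = 3 × 0.23349^1 × 0.76651^2 = 0.411552
P(M+6) = 0.76651^3 = 0.450353
The M+6 peak is largest (0.450353); scaling to 100 gives 2.83 : 27.84 : 91.38 : 100.00.

2.83 : 27.84 : 91.38 : 100.00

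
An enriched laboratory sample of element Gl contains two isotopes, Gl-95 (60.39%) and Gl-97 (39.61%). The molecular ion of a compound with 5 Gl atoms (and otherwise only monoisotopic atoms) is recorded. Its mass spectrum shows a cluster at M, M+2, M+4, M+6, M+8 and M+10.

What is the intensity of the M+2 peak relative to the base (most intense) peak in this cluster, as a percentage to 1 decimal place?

76.2%

Term probabilities: M 0.0803, M+2 0.2634, M+4 0.3455, M+6 0.2266, M+8 0.0743, M+10 0.0098. Base peak = M+4.
P(M+4) = C(5,2) × 0.6039^3 × 0.3961^2 = 10 × 0.22023944 × 0.15689521 = 0.345545 (base)
P(M+2) = C(5,1) × 0.6039^4 × 0.3961^1 = 5 × 0.1330026 × 0.3961 = 0.263412
Relative intensity = 0.263412 / 0.345545 × 100 = 76.2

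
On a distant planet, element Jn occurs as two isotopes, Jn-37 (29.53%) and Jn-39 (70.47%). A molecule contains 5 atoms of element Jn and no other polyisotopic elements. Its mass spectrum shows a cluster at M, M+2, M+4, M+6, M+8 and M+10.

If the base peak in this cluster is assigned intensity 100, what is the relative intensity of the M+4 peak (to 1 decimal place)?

35.1

(0.2953 + 0.7047)^5 gives M 0.0022, M+2 0.0268, M+4 0.1279, M+6 0.3052, M+8 0.3641, M+10 0.1738; the largest is M+8.
P(M+8) = C(5,4) × 0.2953^1 × 0.7047^4 = 5 × 0.2953 × 0.24661364 = 0.364125 (base)
P(M+4) = C(5,2) × 0.2953^3 × 0.7047^2 = 10 × 0.02575078 × 0.49660209 = 0.127879
Relative intensity = 0.127879 / 0.364125 × 100 = 35.1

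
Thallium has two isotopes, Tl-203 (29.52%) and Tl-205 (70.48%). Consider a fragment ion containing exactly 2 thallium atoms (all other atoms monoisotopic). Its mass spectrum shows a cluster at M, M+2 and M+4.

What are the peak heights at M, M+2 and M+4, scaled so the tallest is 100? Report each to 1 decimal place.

Expanding (0.2952 + 0.7048)^2:
P(M) = 0.2952^2 = 0.087143
P(M+2) = 2 × 0.2952^1 × 0.7048^1 = 0.416114
P(M+4) = 0.7048^2 = 0.496743
The M+4 peak is largest (0.496743); scaling to 100 gives 17.5 : 83.8 : 100.0.

17.5 : 83.8 : 100.0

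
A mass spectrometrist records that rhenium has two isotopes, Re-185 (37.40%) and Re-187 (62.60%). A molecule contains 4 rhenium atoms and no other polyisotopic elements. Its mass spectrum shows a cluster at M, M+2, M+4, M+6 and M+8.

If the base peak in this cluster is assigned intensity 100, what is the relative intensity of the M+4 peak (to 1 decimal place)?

89.6

Term probabilities: M 0.0196, M+2 0.1310, M+4 0.3289, M+6 0.3670, M+8 0.1536. Base peak = M+6.
P(M+6) = C(4,3) × 0.3740^1 × 0.6260^3 = 4 × 0.3740 × 0.24531438 = 0.366990 (base)
P(M+4) = C(4,2) × 0.3740^2 × 0.6260^2 = 6 × 0.139876 × 0.391876 = 0.328884
Relative intensity = 0.328884 / 0.366990 × 100 = 89.6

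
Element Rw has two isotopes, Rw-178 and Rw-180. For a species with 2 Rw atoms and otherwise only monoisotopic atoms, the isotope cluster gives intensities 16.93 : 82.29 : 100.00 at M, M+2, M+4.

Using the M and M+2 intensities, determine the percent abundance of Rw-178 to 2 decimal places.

Let p = fractional abundance of Rw-178. I(M+2)/I(M) = [C(2,1)·p^1·(1−p)] / p^2 = 2·(1−p)/p = 82.29/16.93 = 4.8606
(1−p)/p = 4.8606/2 = 2.4303  ⇒  p = 1/(1 + 2.4303) = 0.2915
Rw-178: 29.15%, Rw-180: 70.85%.

29.15%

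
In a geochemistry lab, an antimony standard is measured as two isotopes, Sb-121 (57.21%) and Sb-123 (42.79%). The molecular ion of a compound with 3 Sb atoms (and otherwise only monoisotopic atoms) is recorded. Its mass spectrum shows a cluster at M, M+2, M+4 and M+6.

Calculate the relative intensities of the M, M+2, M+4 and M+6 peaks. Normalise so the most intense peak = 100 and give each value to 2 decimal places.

44.57 : 100.00 : 74.79 : 18.65

Expanding (0.5721 + 0.4279)^3:
P(M) = 0.5721^3 = 0.187247
P(M+2) = 3 × 0.5721^2 × 0.4279^1 = 0.420153
P(M+4) = 3 × 0.5721^1 × 0.4279^2 = 0.314252
P(M+6) = 0.4279^3 = 0.078348
The M+2 peak is largest (0.420153); scaling to 100 gives 44.57 : 100.00 : 74.79 : 18.65.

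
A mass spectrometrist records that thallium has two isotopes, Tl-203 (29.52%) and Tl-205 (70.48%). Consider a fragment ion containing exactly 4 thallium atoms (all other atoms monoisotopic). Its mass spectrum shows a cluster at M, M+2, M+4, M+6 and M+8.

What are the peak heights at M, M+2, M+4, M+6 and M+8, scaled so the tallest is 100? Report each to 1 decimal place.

The 4 Tl atoms are independent, so intensities follow the terms of (0.2952 + 0.7048)^4.
P(M) = 0.2952^4 = 0.007594
P(M+2) = 4 × 0.2952^3 × 0.7048^1 = 0.072523
P(M+4) = 6 × 0.2952^2 × 0.7048^2 = 0.259726
P(M+6) = 4 × 0.2952^1 × 0.7048^3 = 0.413403
P(M+8) = 0.7048^4 = 0.246754
The M+6 peak is largest (0.413403); scaling to 100 gives 1.8 : 17.5 : 62.8 : 100.0 : 59.7.

1.8 : 17.5 : 62.8 : 100.0 : 59.7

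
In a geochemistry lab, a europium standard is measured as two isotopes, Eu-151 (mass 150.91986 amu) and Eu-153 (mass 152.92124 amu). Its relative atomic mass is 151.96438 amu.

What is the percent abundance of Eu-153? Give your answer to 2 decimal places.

52.19%

Let x be the fractional abundance of Eu-151; then Eu-153 has abundance 1 − x.
150.91986·x + 152.92124·(1 − x) = 151.96438
(150.91986 − 152.92124)·x = 151.96438 − 152.92124
x = -0.95686 / -2.00138 = 0.47810 → 47.81% Eu-151, 52.19% Eu-153.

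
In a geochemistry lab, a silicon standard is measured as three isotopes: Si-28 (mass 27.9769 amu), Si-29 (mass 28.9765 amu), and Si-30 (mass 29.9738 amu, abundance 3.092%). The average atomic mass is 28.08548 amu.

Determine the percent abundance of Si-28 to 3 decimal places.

92.223%

Let x and y be the fractions of Si-28 and Si-29. Then x + y = 1 − 0.03092 = 0.96908 and 27.9769x + 28.9765y = 28.08548 − 0.03092×29.9738 = 27.158690104.
Substituting: 27.9769x + 28.9765(0.96908 − x) = 27.158690104
(27.9769 − 28.9765)x = -0.921856516  ⇒  x = 0.92223, y = 0.04685
Si-28: 92.223%, Si-29: 4.685%.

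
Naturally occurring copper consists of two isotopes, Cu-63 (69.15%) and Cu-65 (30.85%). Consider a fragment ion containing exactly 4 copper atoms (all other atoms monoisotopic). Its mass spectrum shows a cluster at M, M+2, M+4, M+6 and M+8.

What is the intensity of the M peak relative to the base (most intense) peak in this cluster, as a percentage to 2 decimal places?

56.04%

(0.6915 + 0.3085)^4 gives M 0.2286, M+2 0.4080, M+4 0.2731, M+6 0.0812, M+8 0.0091; the largest is M+2.
P(M+2) = C(4,1) × 0.6915^3 × 0.3085^1 = 4 × 0.33065611 × 0.3085 = 0.408030 (base)
P(M) = C(4,0) × 0.6915^4 × 0.3085^0 = 1 × 0.2286487 × 1.0000 = 0.228649
Relative intensity = 0.228649 / 0.408030 × 100 = 56.04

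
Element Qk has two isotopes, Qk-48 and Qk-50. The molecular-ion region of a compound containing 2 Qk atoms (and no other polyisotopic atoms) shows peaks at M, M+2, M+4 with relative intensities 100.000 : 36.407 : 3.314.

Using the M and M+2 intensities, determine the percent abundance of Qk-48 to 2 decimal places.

Let p = fractional abundance of Qk-48. I(M+2)/I(M) = [C(2,1)·p^1·(1−p)] / p^2 = 2·(1−p)/p = 36.407/100.000 = 0.3641
(1−p)/p = 0.3641/2 = 0.1820  ⇒  p = 1/(1 + 0.1820) = 0.8460
Qk-48: 84.60%, Qk-50: 15.40%.

84.60%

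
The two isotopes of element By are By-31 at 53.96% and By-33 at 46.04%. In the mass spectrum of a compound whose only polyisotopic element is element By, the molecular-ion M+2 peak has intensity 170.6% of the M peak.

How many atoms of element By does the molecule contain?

2

For n independent By atoms, I(M+2)/I(M) = n · (abundance By-33) / (abundance By-31) = n · 0.4604/0.5396.
n = 1.706 × 0.5396/0.4604 = 2.00 ≈ 2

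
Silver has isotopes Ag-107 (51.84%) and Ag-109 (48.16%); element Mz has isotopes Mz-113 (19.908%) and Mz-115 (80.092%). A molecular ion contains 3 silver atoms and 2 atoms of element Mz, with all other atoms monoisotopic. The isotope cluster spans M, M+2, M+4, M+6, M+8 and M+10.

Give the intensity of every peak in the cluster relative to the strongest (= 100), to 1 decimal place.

Silver pattern (n=3): 0.13931407 : 0.38827347 : 0.36071085 : 0.11170161
Element Mz pattern (n=2): 0.03963285 : 0.31889431 : 0.64147285
Convolve the two distributions (both contribute in 2-u steps):
  M: 0.13931407×0.03963285 = 0.005521
  M+2: 0.13931407×0.31889431 + 0.38827347×0.03963285 = 0.059815
  M+4: 0.13931407×0.64147285 + 0.38827347×0.31889431 + 0.36071085×0.03963285 = 0.227480
  M+6: 0.38827347×0.64147285 + 0.36071085×0.31889431 + 0.11170161×0.03963285 = 0.368523
  M+8: 0.36071085×0.64147285 + 0.11170161×0.31889431 = 0.267007
  M+10: 0.11170161×0.64147285 = 0.071654
Scale to base peak (0.368523) = 100: 1.5 : 16.2 : 61.7 : 100.0 : 72.5 : 19.4

1.5 : 16.2 : 61.7 : 100.0 : 72.5 : 19.4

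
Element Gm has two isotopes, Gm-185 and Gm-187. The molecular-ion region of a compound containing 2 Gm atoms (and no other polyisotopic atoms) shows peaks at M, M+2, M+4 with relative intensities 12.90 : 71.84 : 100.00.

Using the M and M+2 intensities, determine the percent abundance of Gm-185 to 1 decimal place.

Write p for the Gm-185 fraction. I(M+2)/I(M) = [C(2,1)·p^1·(1−p)] / p^2 = 2·(1−p)/p = 71.84/12.90 = 5.5690
(1−p)/p = 5.5690/2 = 2.7845  ⇒  p = 1/(1 + 2.7845) = 0.2642
Gm-185: 26.4%, Gm-187: 73.6%.

26.4%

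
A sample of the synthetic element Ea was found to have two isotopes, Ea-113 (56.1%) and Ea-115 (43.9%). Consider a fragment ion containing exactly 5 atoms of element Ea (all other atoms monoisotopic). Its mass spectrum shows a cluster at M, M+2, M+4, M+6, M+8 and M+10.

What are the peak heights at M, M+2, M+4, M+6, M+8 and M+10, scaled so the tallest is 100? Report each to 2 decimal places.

Each Ea atom is independently Ea-113 (p = 0.561) or Ea-115 (q = 0.439); the cluster is the binomial expansion (p + q)^5.
P(M) = 0.561^5 = 0.055567
P(M+2) = 5 × 0.561^4 × 0.439^1 = 0.217413
P(M+4) = 10 × 0.561^3 × 0.439^2 = 0.340265
P(M+6) = 10 × 0.561^2 × 0.439^3 = 0.266268
P(M+8) = 5 × 0.561^1 × 0.439^4 = 0.104182
P(M+10) = 0.439^5 = 0.016305
The M+4 peak is largest (0.340265); scaling to 100 gives 16.33 : 63.90 : 100.00 : 78.25 : 30.62 : 4.79.

16.33 : 63.90 : 100.00 : 78.25 : 30.62 : 4.79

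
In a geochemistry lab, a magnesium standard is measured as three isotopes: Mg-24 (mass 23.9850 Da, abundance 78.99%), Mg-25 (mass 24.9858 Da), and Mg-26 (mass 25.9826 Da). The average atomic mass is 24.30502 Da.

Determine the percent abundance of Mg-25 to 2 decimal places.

Let x and y be the fractions of Mg-25 and Mg-26. Then x + y = 1 − 0.7899 = 0.2101 and 24.9858x + 25.9826y = 24.30502 − 0.7899×23.9850 = 5.3592685.
Substituting: 24.9858x + 25.9826(0.2101 − x) = 5.3592685
(24.9858 − 25.9826)x = -0.09967576  ⇒  x = 0.10000, y = 0.11010
Mg-25: 10.00%, Mg-26: 11.01%.

10.00%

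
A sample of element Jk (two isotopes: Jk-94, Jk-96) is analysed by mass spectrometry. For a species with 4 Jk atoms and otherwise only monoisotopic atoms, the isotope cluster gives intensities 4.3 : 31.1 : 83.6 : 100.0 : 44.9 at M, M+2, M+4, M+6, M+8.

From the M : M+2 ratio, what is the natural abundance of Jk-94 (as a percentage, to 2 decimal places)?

Let p = fractional abundance of Jk-94. I(M+2)/I(M) = [C(4,1)·p^3·(1−p)] / p^4 = 4·(1−p)/p = 31.1/4.3 = 7.2326
(1−p)/p = 7.2326/4 = 1.8081  ⇒  p = 1/(1 + 1.8081) = 0.3561
Jk-94: 35.61%, Jk-96: 64.39%.

35.61%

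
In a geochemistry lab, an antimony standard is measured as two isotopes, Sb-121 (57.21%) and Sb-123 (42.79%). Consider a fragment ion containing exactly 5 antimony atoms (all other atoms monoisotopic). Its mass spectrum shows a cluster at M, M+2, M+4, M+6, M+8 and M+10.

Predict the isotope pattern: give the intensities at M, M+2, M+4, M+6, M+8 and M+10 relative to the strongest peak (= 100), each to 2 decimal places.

Each Sb atom is independently Sb-121 (p = 0.5721) or Sb-123 (q = 0.4279); the cluster is the binomial expansion (p + q)^5.
P(M) = 0.5721^5 = 0.061286
P(M+2) = 5 × 0.5721^4 × 0.4279^1 = 0.229192
P(M+4) = 10 × 0.5721^3 × 0.4279^2 = 0.342847
P(M+6) = 10 × 0.5721^2 × 0.4279^3 = 0.256431
P(M+8) = 5 × 0.5721^1 × 0.4279^4 = 0.095898
P(M+10) = 0.4279^5 = 0.014345
The M+4 peak is largest (0.342847); scaling to 100 gives 17.88 : 66.85 : 100.00 : 74.79 : 27.97 : 4.18.

17.88 : 66.85 : 100.00 : 74.79 : 27.97 : 4.18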